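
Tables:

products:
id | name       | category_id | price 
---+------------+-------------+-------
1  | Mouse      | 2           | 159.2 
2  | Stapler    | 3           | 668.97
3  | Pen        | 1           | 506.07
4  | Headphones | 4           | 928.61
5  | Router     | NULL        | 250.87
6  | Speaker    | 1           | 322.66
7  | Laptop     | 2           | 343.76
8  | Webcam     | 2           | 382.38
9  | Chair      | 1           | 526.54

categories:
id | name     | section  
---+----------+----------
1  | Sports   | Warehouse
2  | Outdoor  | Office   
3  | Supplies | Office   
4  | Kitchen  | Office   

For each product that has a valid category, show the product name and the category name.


INNER JOIN keeps only products rows whose category_id matches an id in categories. Walk through each product:
  - product 1 (Mouse): category_id=2 -> matches Outdoor
  - product 2 (Stapler): category_id=3 -> matches Supplies
  - product 3 (Pen): category_id=1 -> matches Sports
  - product 4 (Headphones): category_id=4 -> matches Kitchen
  - product 5 (Router): category_id=NULL, no match -> dropped
  - product 6 (Speaker): category_id=1 -> matches Sports
  - product 7 (Laptop): category_id=2 -> matches Outdoor
  - product 8 (Webcam): category_id=2 -> matches Outdoor
  - product 9 (Chair): category_id=1 -> matches Sports
So 1 of 9 rows is dropped.

SQL:
SELECT a.name, b.name AS category
FROM products a
INNER JOIN categories b ON a.category_id = b.id

Result:
name       | category
-----------+---------
Mouse      | Outdoor 
Stapler    | Supplies
Pen        | Sports  
Headphones | Kitchen 
Speaker    | Sports  
Laptop     | Outdoor 
Webcam     | Outdoor 
Chair      | Sports  


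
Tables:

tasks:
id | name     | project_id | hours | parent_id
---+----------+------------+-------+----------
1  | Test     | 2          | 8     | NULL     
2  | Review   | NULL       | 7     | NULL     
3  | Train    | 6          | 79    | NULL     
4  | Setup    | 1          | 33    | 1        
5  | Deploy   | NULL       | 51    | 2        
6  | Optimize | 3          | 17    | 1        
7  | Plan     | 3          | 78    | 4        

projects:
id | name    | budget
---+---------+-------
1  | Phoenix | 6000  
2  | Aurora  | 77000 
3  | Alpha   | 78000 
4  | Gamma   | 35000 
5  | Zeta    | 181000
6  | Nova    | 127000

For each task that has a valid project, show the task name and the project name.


INNER JOIN keeps only tasks rows whose project_id matches an id in projects. Walk through each task:
  - task 1 (Test): project_id=2 -> matches Aurora
  - task 2 (Review): project_id=NULL, no match -> dropped
  - task 3 (Train): project_id=6 -> matches Nova
  - task 4 (Setup): project_id=1 -> matches Phoenix
  - task 5 (Deploy): project_id=NULL, no match -> dropped
  - task 6 (Optimize): project_id=3 -> matches Alpha
  - task 7 (Plan): project_id=3 -> matches Alpha
So 2 of 7 rows are dropped.

SQL:
SELECT a.name, b.name AS project
FROM tasks a
INNER JOIN projects b ON a.project_id = b.id

Result:
name     | project
---------+--------
Test     | Aurora 
Train    | Nova   
Setup    | Phoenix
Optimize | Alpha  
Plan     | Alpha  


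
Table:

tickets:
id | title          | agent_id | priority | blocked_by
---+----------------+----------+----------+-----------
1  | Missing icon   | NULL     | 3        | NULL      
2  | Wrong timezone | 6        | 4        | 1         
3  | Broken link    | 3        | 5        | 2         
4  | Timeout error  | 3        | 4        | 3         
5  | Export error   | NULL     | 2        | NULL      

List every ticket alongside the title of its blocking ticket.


This is a self-join: tickets is joined to a second copy of itself, matching each row's blocked_by to another row's id. Use LEFT JOIN so rows with blocked_by=NULL are kept.
  - ticket 1 (Missing icon): blocked_by=NULL -> NULL
  - ticket 2 (Wrong timezone): blocked_by=1 -> Missing icon
  - ticket 3 (Broken link): blocked_by=2 -> Wrong timezone
  - ticket 4 (Timeout error): blocked_by=3 -> Broken link
  - ticket 5 (Export error): blocked_by=NULL -> NULL

SQL:
SELECT a.title AS item, b.title AS blocked_by
FROM tickets a
LEFT JOIN tickets b ON a.blocked_by = b.id

Result:
item           | blocked_by    
---------------+---------------
Missing icon   | NULL          
Wrong timezone | Missing icon  
Broken link    | Wrong timezone
Timeout error  | Broken link   
Export error   | NULL          


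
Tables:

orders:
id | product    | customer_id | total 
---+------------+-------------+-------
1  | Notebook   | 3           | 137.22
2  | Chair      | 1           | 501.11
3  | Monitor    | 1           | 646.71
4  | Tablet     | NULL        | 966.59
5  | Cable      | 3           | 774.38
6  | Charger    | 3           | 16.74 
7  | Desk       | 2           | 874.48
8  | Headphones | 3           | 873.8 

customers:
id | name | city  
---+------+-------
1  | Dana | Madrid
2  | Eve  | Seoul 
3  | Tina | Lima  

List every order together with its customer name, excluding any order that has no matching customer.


INNER JOIN keeps only orders rows whose customer_id matches an id in customers. Walk through each order:
  - order 1 (Notebook): customer_id=3 -> matches Tina
  - order 2 (Chair): customer_id=1 -> matches Dana
  - order 3 (Monitor): customer_id=1 -> matches Dana
  - order 4 (Tablet): customer_id=NULL, no match -> dropped
  - order 5 (Cable): customer_id=3 -> matches Tina
  - order 6 (Charger): customer_id=3 -> matches Tina
  - order 7 (Desk): customer_id=2 -> matches Eve
  - order 8 (Headphones): customer_id=3 -> matches Tina
So 1 of 8 rows is dropped.

SQL:
SELECT a.product, b.name AS customer
FROM orders a
INNER JOIN customers b ON a.customer_id = b.id

Result:
product    | customer
-----------+---------
Notebook   | Tina    
Chair      | Dana    
Monitor    | Dana    
Cable      | Tina    
Charger    | Tina    
Desk       | Eve     
Headphones | Tina    


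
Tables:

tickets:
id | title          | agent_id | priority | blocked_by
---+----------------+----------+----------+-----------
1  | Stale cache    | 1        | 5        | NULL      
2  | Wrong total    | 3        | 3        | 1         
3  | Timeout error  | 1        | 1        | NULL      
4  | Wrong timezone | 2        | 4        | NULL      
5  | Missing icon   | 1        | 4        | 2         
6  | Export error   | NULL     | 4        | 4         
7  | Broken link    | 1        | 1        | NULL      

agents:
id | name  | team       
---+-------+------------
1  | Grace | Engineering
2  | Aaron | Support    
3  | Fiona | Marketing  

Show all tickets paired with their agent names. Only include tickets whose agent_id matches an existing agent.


INNER JOIN keeps only tickets rows whose agent_id matches an id in agents. Walk through each ticket:
  - ticket 1 (Stale cache): agent_id=1 -> matches Grace
  - ticket 2 (Wrong total): agent_id=3 -> matches Fiona
  - ticket 3 (Timeout error): agent_id=1 -> matches Grace
  - ticket 4 (Wrong timezone): agent_id=2 -> matches Aaron
  - ticket 5 (Missing icon): agent_id=1 -> matches Grace
  - ticket 6 (Export error): agent_id=NULL, no match -> dropped
  - ticket 7 (Broken link): agent_id=1 -> matches Grace
So 1 of 7 rows is dropped.

SQL:
SELECT a.title, b.name AS agent
FROM tickets a
INNER JOIN agents b ON a.agent_id = b.id

Result:
title          | agent
---------------+------
Stale cache    | Grace
Wrong total    | Fiona
Timeout error  | Grace
Wrong timezone | Aaron
Missing icon   | Grace
Broken link    | Grace


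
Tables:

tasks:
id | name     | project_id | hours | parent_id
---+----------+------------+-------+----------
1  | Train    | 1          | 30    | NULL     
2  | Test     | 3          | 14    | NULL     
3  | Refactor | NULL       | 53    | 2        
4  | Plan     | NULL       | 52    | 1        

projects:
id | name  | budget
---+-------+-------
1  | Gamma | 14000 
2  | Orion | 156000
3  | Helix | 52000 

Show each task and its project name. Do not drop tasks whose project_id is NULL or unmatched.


LEFT JOIN keeps every row from tasks (the left table); where project_id has no match in projects, the project columns become NULL. Walk through each task:
  - task 1 (Train): project_id=1 -> matches Gamma
  - task 2 (Test): project_id=3 -> matches Helix
  - task 3 (Refactor): project_id=NULL, no match -> kept with NULL
  - task 4 (Plan): project_id=NULL, no match -> kept with NULL
All 4 rows appear; 2 have NULL project.

SQL:
SELECT a.name, b.name AS project
FROM tasks a
LEFT JOIN projects b ON a.project_id = b.id

Result:
name     | project
---------+--------
Train    | Gamma  
Test     | Helix  
Refactor | NULL   
Plan     | NULL   


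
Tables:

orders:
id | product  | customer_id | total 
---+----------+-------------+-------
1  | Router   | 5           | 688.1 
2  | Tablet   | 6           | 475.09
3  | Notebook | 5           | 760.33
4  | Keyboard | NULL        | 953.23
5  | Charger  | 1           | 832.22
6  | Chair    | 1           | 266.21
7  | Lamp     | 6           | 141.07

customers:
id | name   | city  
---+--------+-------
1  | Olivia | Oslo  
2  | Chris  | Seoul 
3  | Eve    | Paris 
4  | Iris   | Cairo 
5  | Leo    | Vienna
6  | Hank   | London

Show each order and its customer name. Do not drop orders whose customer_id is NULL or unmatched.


LEFT JOIN keeps every row from orders (the left table); where customer_id has no match in customers, the customer columns become NULL. Walk through each order:
  - order 1 (Router): customer_id=5 -> matches Leo
  - order 2 (Tablet): customer_id=6 -> matches Hank
  - order 3 (Notebook): customer_id=5 -> matches Leo
  - order 4 (Keyboard): customer_id=NULL, no match -> kept with NULL
  - order 5 (Charger): customer_id=1 -> matches Olivia
  - order 6 (Chair): customer_id=1 -> matches Olivia
  - order 7 (Lamp): customer_id=6 -> matches Hank
All 7 rows appear; 1 has NULL customer.

SQL:
SELECT a.product, b.name AS customer
FROM orders a
LEFT JOIN customers b ON a.customer_id = b.id

Result:
product  | customer
---------+---------
Router   | Leo     
Tablet   | Hank    
Notebook | Leo     
Keyboard | NULL    
Charger  | Olivia  
Chair    | Olivia  
Lamp     | Hank    


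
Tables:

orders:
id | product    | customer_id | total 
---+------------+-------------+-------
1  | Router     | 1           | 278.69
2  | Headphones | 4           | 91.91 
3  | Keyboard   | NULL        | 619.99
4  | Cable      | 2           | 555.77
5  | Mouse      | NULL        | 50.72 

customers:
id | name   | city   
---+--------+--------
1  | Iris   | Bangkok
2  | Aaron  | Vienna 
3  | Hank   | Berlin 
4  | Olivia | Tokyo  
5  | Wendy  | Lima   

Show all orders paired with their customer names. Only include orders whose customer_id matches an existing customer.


INNER JOIN keeps only orders rows whose customer_id matches an id in customers. Walk through each order:
  - order 1 (Router): customer_id=1 -> matches Iris
  - order 2 (Headphones): customer_id=4 -> matches Olivia
  - order 3 (Keyboard): customer_id=NULL, no match -> dropped
  - order 4 (Cable): customer_id=2 -> matches Aaron
  - order 5 (Mouse): customer_id=NULL, no match -> dropped
So 2 of 5 rows are dropped.

SQL:
SELECT a.product, b.name AS customer
FROM orders a
INNER JOIN customers b ON a.customer_id = b.id

Result:
product    | customer
-----------+---------
Router     | Iris    
Headphones | Olivia  
Cable      | Aaron   


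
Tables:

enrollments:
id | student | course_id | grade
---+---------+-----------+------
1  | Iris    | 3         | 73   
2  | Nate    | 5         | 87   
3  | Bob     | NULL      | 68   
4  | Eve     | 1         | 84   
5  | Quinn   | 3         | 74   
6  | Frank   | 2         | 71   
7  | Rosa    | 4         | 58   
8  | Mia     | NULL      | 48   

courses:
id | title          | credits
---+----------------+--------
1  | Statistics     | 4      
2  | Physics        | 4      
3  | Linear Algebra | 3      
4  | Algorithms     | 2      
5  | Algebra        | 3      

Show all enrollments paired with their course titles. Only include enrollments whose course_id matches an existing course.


INNER JOIN keeps only enrollments rows whose course_id matches an id in courses. Walk through each enrollment:
  - enrollment 1 (Iris): course_id=3 -> matches Linear Algebra
  - enrollment 2 (Nate): course_id=5 -> matches Algebra
  - enrollment 3 (Bob): course_id=NULL, no match -> dropped
  - enrollment 4 (Eve): course_id=1 -> matches Statistics
  - enrollment 5 (Quinn): course_id=3 -> matches Linear Algebra
  - enrollment 6 (Frank): course_id=2 -> matches Physics
  - enrollment 7 (Rosa): course_id=4 -> matches Algorithms
  - enrollment 8 (Mia): course_id=NULL, no match -> dropped
So 2 of 8 rows are dropped.

SQL:
SELECT a.student, b.title AS course
FROM enrollments a
INNER JOIN courses b ON a.course_id = b.id

Result:
student | course        
--------+---------------
Iris    | Linear Algebra
Nate    | Algebra       
Eve     | Statistics    
Quinn   | Linear Algebra
Frank   | Physics       
Rosa    | Algorithms    


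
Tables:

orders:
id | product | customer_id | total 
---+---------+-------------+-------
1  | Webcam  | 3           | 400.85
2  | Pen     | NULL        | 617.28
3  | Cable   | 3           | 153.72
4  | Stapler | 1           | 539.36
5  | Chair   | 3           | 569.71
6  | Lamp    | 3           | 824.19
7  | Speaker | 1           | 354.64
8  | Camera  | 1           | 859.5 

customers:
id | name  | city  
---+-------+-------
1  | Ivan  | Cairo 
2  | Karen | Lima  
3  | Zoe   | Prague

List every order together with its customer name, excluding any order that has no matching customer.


INNER JOIN keeps only orders rows whose customer_id matches an id in customers. Walk through each order:
  - order 1 (Webcam): customer_id=3 -> matches Zoe
  - order 2 (Pen): customer_id=NULL, no match -> dropped
  - order 3 (Cable): customer_id=3 -> matches Zoe
  - order 4 (Stapler): customer_id=1 -> matches Ivan
  - order 5 (Chair): customer_id=3 -> matches Zoe
  - order 6 (Lamp): customer_id=3 -> matches Zoe
  - order 7 (Speaker): customer_id=1 -> matches Ivan
  - order 8 (Camera): customer_id=1 -> matches Ivan
So 1 of 8 rows is dropped.

SQL:
SELECT a.product, b.name AS customer
FROM orders a
INNER JOIN customers b ON a.customer_id = b.id

Result:
product | customer
--------+---------
Webcam  | Zoe     
Cable   | Zoe     
Stapler | Ivan    
Chair   | Zoe     
Lamp    | Zoe     
Speaker | Ivan    
Camera  | Ivan    


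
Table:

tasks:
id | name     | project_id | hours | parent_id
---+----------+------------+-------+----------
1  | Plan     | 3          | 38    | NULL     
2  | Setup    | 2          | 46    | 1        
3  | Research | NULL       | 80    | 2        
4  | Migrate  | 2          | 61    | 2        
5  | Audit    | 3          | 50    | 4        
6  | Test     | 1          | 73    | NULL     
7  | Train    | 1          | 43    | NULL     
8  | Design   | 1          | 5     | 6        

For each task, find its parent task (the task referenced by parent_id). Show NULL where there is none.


This is a self-join: tasks is joined to a second copy of itself, matching each row's parent_id to another row's id. Use LEFT JOIN so rows with parent_id=NULL are kept.
  - task 1 (Plan): parent_id=NULL -> NULL
  - task 2 (Setup): parent_id=1 -> Plan
  - task 3 (Research): parent_id=2 -> Setup
  - task 4 (Migrate): parent_id=2 -> Setup
  - task 5 (Audit): parent_id=4 -> Migrate
  - task 6 (Test): parent_id=NULL -> NULL
  - task 7 (Train): parent_id=NULL -> NULL
  - task 8 (Design): parent_id=6 -> Test

SQL:
SELECT a.name AS item, b.name AS parent
FROM tasks a
LEFT JOIN tasks b ON a.parent_id = b.id

Result:
item     | parent 
---------+--------
Plan     | NULL   
Setup    | Plan   
Research | Setup  
Migrate  | Setup  
Audit    | Migrate
Test     | NULL   
Train    | NULL   
Design   | Test   


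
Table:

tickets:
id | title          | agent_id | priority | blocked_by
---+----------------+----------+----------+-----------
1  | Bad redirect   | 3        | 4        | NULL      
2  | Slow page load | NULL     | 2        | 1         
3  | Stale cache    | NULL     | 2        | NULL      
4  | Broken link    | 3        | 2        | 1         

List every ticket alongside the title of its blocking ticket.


This is a self-join: tickets is joined to a second copy of itself, matching each row's blocked_by to another row's id. Use LEFT JOIN so rows with blocked_by=NULL are kept.
  - ticket 1 (Bad redirect): blocked_by=NULL -> NULL
  - ticket 2 (Slow page load): blocked_by=1 -> Bad redirect
  - ticket 3 (Stale cache): blocked_by=NULL -> NULL
  - ticket 4 (Broken link): blocked_by=1 -> Bad redirect

SQL:
SELECT a.title AS item, b.title AS blocked_by
FROM tickets a
LEFT JOIN tickets b ON a.blocked_by = b.id

Result:
item           | blocked_by  
---------------+-------------
Bad redirect   | NULL        
Slow page load | Bad redirect
Stale cache    | NULL        
Broken link    | Bad redirect


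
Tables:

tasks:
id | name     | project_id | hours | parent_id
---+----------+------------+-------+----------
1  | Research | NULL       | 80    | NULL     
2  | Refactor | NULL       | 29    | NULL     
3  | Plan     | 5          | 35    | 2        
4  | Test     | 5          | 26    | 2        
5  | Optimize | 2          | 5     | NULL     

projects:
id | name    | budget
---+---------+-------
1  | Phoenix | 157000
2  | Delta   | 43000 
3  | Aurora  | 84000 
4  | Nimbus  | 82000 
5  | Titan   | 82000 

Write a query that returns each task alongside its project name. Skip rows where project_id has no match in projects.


INNER JOIN keeps only tasks rows whose project_id matches an id in projects. Walk through each task:
  - task 1 (Research): project_id=NULL, no match -> dropped
  - task 2 (Refactor): project_id=NULL, no match -> dropped
  - task 3 (Plan): project_id=5 -> matches Titan
  - task 4 (Test): project_id=5 -> matches Titan
  - task 5 (Optimize): project_id=2 -> matches Delta
So 2 of 5 rows are dropped.

SQL:
SELECT a.name, b.name AS project
FROM tasks a
INNER JOIN projects b ON a.project_id = b.id

Result:
name     | project
---------+--------
Plan     | Titan  
Test     | Titan  
Optimize | Delta  


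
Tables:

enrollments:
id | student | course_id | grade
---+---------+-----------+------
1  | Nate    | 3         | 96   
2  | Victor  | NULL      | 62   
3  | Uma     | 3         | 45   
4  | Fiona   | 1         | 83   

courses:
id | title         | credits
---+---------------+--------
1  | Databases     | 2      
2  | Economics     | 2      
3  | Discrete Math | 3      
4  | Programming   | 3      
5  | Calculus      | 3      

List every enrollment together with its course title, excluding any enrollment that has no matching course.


INNER JOIN keeps only enrollments rows whose course_id matches an id in courses. Walk through each enrollment:
  - enrollment 1 (Nate): course_id=3 -> matches Discrete Math
  - enrollment 2 (Victor): course_id=NULL, no match -> dropped
  - enrollment 3 (Uma): course_id=3 -> matches Discrete Math
  - enrollment 4 (Fiona): course_id=1 -> matches Databases
So 1 of 4 rows is dropped.

SQL:
SELECT a.student, b.title AS course
FROM enrollments a
INNER JOIN courses b ON a.course_id = b.id

Result:
student | course       
--------+--------------
Nate    | Discrete Math
Uma     | Discrete Math
Fiona   | Databases    


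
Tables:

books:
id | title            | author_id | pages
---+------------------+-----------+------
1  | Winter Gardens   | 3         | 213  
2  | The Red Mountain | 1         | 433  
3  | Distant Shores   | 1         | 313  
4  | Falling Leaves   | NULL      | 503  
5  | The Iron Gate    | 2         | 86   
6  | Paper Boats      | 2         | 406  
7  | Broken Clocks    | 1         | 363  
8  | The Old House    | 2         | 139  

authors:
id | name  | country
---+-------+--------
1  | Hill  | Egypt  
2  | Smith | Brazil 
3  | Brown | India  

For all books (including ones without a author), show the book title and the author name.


LEFT JOIN keeps every row from books (the left table); where author_id has no match in authors, the author columns become NULL. Walk through each book:
  - book 1 (Winter Gardens): author_id=3 -> matches Brown
  - book 2 (The Red Mountain): author_id=1 -> matches Hill
  - book 3 (Distant Shores): author_id=1 -> matches Hill
  - book 4 (Falling Leaves): author_id=NULL, no match -> kept with NULL
  - book 5 (The Iron Gate): author_id=2 -> matches Smith
  - book 6 (Paper Boats): author_id=2 -> matches Smith
  - book 7 (Broken Clocks): author_id=1 -> matches Hill
  - book 8 (The Old House): author_id=2 -> matches Smith
All 8 rows appear; 1 has NULL author.

SQL:
SELECT a.title, b.name AS author
FROM books a
LEFT JOIN authors b ON a.author_id = b.id

Result:
title            | author
-----------------+-------
Winter Gardens   | Brown 
The Red Mountain | Hill  
Distant Shores   | Hill  
Falling Leaves   | NULL  
The Iron Gate    | Smith 
Paper Boats      | Smith 
Broken Clocks    | Hill  
The Old House    | Smith 


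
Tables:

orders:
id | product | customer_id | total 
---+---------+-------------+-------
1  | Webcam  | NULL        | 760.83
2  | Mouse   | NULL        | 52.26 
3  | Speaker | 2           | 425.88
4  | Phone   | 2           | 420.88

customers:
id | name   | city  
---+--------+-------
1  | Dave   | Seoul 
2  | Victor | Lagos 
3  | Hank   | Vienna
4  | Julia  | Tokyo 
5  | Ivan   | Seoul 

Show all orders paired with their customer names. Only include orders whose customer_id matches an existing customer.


INNER JOIN keeps only orders rows whose customer_id matches an id in customers. Walk through each order:
  - order 1 (Webcam): customer_id=NULL, no match -> dropped
  - order 2 (Mouse): customer_id=NULL, no match -> dropped
  - order 3 (Speaker): customer_id=2 -> matches Victor
  - order 4 (Phone): customer_id=2 -> matches Victor
So 2 of 4 rows are dropped.

SQL:
SELECT a.product, b.name AS customer
FROM orders a
INNER JOIN customers b ON a.customer_id = b.id

Result:
product | customer
--------+---------
Speaker | Victor  
Phone   | Victor  


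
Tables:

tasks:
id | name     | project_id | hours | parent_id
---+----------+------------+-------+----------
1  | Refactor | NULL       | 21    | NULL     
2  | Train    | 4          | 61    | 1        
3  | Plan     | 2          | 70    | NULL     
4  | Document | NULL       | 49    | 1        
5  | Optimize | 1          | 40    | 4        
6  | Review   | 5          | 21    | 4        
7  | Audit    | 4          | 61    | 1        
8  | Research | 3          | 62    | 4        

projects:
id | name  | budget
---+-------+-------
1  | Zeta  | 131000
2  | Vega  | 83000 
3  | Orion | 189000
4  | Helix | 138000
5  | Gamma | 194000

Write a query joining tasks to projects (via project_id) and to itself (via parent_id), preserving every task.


Two LEFT JOINs from the same base table tasks: one to projects via project_id, one to tasks itself via parent_id. Both are LEFT so every task is preserved.
Match against projects:
  - task 1 (Refactor): project_id=NULL, no match -> kept with NULL
  - task 2 (Train): project_id=4 -> matches Helix
  - task 3 (Plan): project_id=2 -> matches Vega
  - task 4 (Document): project_id=NULL, no match -> kept with NULL
  - task 5 (Optimize): project_id=1 -> matches Zeta
  - task 6 (Review): project_id=5 -> matches Gamma
  - task 7 (Audit): project_id=4 -> matches Helix
  - task 8 (Research): project_id=3 -> matches Orion
Match against tasks (self):
  - task 1 (Refactor): parent_id=NULL -> NULL
  - task 2 (Train): parent_id=1 -> Refactor
  - task 3 (Plan): parent_id=NULL -> NULL
  - task 4 (Document): parent_id=1 -> Refactor
  - task 5 (Optimize): parent_id=4 -> Document
  - task 6 (Review): parent_id=4 -> Document
  - task 7 (Audit): parent_id=1 -> Refactor
  - task 8 (Research): parent_id=4 -> Document

SQL:
SELECT a.name, b.name AS project, c.name AS parent
FROM tasks a
LEFT JOIN projects b ON a.project_id = b.id
LEFT JOIN tasks c ON a.parent_id = c.id

Result:
name     | project | parent  
---------+---------+---------
Refactor | NULL    | NULL    
Train    | Helix   | Refactor
Plan     | Vega    | NULL    
Document | NULL    | Refactor
Optimize | Zeta    | Document
Review   | Gamma   | Document
Audit    | Helix   | Refactor
Research | Orion   | Document


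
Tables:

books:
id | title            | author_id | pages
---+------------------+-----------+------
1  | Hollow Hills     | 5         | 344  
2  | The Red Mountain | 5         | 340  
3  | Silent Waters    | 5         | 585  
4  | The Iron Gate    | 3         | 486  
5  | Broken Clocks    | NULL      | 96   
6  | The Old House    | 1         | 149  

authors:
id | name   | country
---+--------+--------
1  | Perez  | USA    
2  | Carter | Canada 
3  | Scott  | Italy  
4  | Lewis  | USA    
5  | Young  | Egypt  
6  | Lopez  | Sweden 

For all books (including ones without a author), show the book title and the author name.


LEFT JOIN keeps every row from books (the left table); where author_id has no match in authors, the author columns become NULL. Walk through each book:
  - book 1 (Hollow Hills): author_id=5 -> matches Young
  - book 2 (The Red Mountain): author_id=5 -> matches Young
  - book 3 (Silent Waters): author_id=5 -> matches Young
  - book 4 (The Iron Gate): author_id=3 -> matches Scott
  - book 5 (Broken Clocks): author_id=NULL, no match -> kept with NULL
  - book 6 (The Old House): author_id=1 -> matches Perez
All 6 rows appear; 1 has NULL author.

SQL:
SELECT a.title, b.name AS author
FROM books a
LEFT JOIN authors b ON a.author_id = b.id

Result:
title            | author
-----------------+-------
Hollow Hills     | Young 
The Red Mountain | Young 
Silent Waters    | Young 
The Iron Gate    | Scott 
Broken Clocks    | NULL  
The Old House    | Perez 


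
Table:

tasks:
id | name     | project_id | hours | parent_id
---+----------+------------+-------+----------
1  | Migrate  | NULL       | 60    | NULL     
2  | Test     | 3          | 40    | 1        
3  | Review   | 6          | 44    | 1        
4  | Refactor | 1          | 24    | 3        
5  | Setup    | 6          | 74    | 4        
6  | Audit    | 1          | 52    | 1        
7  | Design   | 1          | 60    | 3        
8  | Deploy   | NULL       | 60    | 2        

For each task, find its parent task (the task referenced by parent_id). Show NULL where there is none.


This is a self-join: tasks is joined to a second copy of itself, matching each row's parent_id to another row's id. Use LEFT JOIN so rows with parent_id=NULL are kept.
  - task 1 (Migrate): parent_id=NULL -> NULL
  - task 2 (Test): parent_id=1 -> Migrate
  - task 3 (Review): parent_id=1 -> Migrate
  - task 4 (Refactor): parent_id=3 -> Review
  - task 5 (Setup): parent_id=4 -> Refactor
  - task 6 (Audit): parent_id=1 -> Migrate
  - task 7 (Design): parent_id=3 -> Review
  - task 8 (Deploy): parent_id=2 -> Test

SQL:
SELECT a.name AS item, b.name AS parent
FROM tasks a
LEFT JOIN tasks b ON a.parent_id = b.id

Result:
item     | parent  
---------+---------
Migrate  | NULL    
Test     | Migrate 
Review   | Migrate 
Refactor | Review  
Setup    | Refactor
Audit    | Migrate 
Design   | Review  
Deploy   | Test    


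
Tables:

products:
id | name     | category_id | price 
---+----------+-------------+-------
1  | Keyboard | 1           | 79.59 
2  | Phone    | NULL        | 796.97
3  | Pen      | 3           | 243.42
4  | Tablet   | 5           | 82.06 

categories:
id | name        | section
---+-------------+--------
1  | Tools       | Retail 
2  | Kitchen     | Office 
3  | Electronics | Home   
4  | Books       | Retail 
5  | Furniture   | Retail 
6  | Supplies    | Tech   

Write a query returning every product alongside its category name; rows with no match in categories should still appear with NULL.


LEFT JOIN keeps every row from products (the left table); where category_id has no match in categories, the category columns become NULL. Walk through each product:
  - product 1 (Keyboard): category_id=1 -> matches Tools
  - product 2 (Phone): category_id=NULL, no match -> kept with NULL
  - product 3 (Pen): category_id=3 -> matches Electronics
  - product 4 (Tablet): category_id=5 -> matches Furniture
All 4 rows appear; 1 has NULL category.

SQL:
SELECT a.name, b.name AS category
FROM products a
LEFT JOIN categories b ON a.category_id = b.id

Result:
name     | category   
---------+------------
Keyboard | Tools      
Phone    | NULL       
Pen      | Electronics
Tablet   | Furniture  


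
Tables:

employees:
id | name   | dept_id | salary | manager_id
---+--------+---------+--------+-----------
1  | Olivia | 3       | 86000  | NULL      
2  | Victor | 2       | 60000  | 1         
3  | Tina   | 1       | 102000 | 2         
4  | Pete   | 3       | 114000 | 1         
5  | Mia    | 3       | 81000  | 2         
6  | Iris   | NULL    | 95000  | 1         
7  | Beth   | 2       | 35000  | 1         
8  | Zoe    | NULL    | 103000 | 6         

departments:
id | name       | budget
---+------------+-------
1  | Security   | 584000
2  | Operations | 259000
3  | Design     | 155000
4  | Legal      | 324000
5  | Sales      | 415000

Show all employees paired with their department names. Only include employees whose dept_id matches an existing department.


INNER JOIN keeps only employees rows whose dept_id matches an id in departments. Walk through each employee:
  - employee 1 (Olivia): dept_id=3 -> matches Design
  - employee 2 (Victor): dept_id=2 -> matches Operations
  - employee 3 (Tina): dept_id=1 -> matches Security
  - employee 4 (Pete): dept_id=3 -> matches Design
  - employee 5 (Mia): dept_id=3 -> matches Design
  - employee 6 (Iris): dept_id=NULL, no match -> dropped
  - employee 7 (Beth): dept_id=2 -> matches Operations
  - employee 8 (Zoe): dept_id=NULL, no match -> dropped
So 2 of 8 rows are dropped.

SQL:
SELECT a.name, b.name AS department
FROM employees a
INNER JOIN departments b ON a.dept_id = b.id

Result:
name   | department
-------+-----------
Olivia | Design    
Victor | Operations
Tina   | Security  
Pete   | Design    
Mia    | Design    
Beth   | Operations


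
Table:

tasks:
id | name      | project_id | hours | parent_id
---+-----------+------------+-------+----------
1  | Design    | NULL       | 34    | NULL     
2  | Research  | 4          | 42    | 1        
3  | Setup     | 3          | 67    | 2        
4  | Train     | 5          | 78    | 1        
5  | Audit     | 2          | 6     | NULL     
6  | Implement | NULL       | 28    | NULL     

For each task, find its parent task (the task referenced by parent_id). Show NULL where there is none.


This is a self-join: tasks is joined to a second copy of itself, matching each row's parent_id to another row's id. Use LEFT JOIN so rows with parent_id=NULL are kept.
  - task 1 (Design): parent_id=NULL -> NULL
  - task 2 (Research): parent_id=1 -> Design
  - task 3 (Setup): parent_id=2 -> Research
  - task 4 (Train): parent_id=1 -> Design
  - task 5 (Audit): parent_id=NULL -> NULL
  - task 6 (Implement): parent_id=NULL -> NULL

SQL:
SELECT a.name AS item, b.name AS parent
FROM tasks a
LEFT JOIN tasks b ON a.parent_id = b.id

Result:
item      | parent  
----------+---------
Design    | NULL    
Research  | Design  
Setup     | Research
Train     | Design  
Audit     | NULL    
Implement | NULL    


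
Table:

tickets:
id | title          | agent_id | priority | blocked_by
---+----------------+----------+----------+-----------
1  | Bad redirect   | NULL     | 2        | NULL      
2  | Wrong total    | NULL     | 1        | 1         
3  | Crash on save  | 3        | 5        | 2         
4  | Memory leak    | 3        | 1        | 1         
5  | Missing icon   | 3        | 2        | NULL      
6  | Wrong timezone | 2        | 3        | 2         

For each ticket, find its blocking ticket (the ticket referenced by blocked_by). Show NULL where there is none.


This is a self-join: tickets is joined to a second copy of itself, matching each row's blocked_by to another row's id. Use LEFT JOIN so rows with blocked_by=NULL are kept.
  - ticket 1 (Bad redirect): blocked_by=NULL -> NULL
  - ticket 2 (Wrong total): blocked_by=1 -> Bad redirect
  - ticket 3 (Crash on save): blocked_by=2 -> Wrong total
  - ticket 4 (Memory leak): blocked_by=1 -> Bad redirect
  - ticket 5 (Missing icon): blocked_by=NULL -> NULL
  - ticket 6 (Wrong timezone): blocked_by=2 -> Wrong total

SQL:
SELECT a.title AS item, b.title AS blocked_by
FROM tickets a
LEFT JOIN tickets b ON a.blocked_by = b.id

Result:
item           | blocked_by  
---------------+-------------
Bad redirect   | NULL        
Wrong total    | Bad redirect
Crash on save  | Wrong total 
Memory leak    | Bad redirect
Missing icon   | NULL        
Wrong timezone | Wrong total 


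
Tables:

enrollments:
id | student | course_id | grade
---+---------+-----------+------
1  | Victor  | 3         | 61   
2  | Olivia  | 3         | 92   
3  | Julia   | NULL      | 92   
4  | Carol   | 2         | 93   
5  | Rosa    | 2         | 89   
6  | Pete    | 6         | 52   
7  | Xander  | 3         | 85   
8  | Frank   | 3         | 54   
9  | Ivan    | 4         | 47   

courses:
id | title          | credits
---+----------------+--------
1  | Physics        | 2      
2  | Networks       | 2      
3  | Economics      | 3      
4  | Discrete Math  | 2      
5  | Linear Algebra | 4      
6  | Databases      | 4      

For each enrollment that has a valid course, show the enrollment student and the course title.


INNER JOIN keeps only enrollments rows whose course_id matches an id in courses. Walk through each enrollment:
  - enrollment 1 (Victor): course_id=3 -> matches Economics
  - enrollment 2 (Olivia): course_id=3 -> matches Economics
  - enrollment 3 (Julia): course_id=NULL, no match -> dropped
  - enrollment 4 (Carol): course_id=2 -> matches Networks
  - enrollment 5 (Rosa): course_id=2 -> matches Networks
  - enrollment 6 (Pete): course_id=6 -> matches Databases
  - enrollment 7 (Xander): course_id=3 -> matches Economics
  - enrollment 8 (Frank): course_id=3 -> matches Economics
  - enrollment 9 (Ivan): course_id=4 -> matches Discrete Math
So 1 of 9 rows is dropped.

SQL:
SELECT a.student, b.title AS course
FROM enrollments a
INNER JOIN courses b ON a.course_id = b.id

Result:
student | course       
--------+--------------
Victor  | Economics    
Olivia  | Economics    
Carol   | Networks     
Rosa    | Networks     
Pete    | Databases    
Xander  | Economics    
Frank   | Economics    
Ivan    | Discrete Math


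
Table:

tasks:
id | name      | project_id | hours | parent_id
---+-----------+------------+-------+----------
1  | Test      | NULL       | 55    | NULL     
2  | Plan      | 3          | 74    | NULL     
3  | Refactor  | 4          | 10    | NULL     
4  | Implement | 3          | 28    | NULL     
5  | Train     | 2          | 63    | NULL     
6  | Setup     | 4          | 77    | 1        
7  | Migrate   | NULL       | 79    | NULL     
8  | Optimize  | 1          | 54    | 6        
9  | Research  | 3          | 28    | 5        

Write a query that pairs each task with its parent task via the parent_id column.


This is a self-join: tasks is joined to a second copy of itself, matching each row's parent_id to another row's id. Use LEFT JOIN so rows with parent_id=NULL are kept.
  - task 1 (Test): parent_id=NULL -> NULL
  - task 2 (Plan): parent_id=NULL -> NULL
  - task 3 (Refactor): parent_id=NULL -> NULL
  - task 4 (Implement): parent_id=NULL -> NULL
  - task 5 (Train): parent_id=NULL -> NULL
  - task 6 (Setup): parent_id=1 -> Test
  - task 7 (Migrate): parent_id=NULL -> NULL
  - task 8 (Optimize): parent_id=6 -> Setup
  - task 9 (Research): parent_id=5 -> Train

SQL:
SELECT a.name AS item, b.name AS parent
FROM tasks a
LEFT JOIN tasks b ON a.parent_id = b.id

Result:
item      | parent
----------+-------
Test      | NULL  
Plan      | NULL  
Refactor  | NULL  
Implement | NULL  
Train     | NULL  
Setup     | Test  
Migrate   | NULL  
Optimize  | Setup 
Research  | Train 


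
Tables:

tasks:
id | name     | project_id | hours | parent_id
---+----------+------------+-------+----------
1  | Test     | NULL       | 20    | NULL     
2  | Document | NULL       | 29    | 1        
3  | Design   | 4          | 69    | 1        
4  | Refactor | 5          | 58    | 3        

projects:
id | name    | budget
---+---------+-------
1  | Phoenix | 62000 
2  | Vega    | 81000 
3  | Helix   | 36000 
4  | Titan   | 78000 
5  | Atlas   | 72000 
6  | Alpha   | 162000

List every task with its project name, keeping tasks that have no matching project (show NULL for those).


LEFT JOIN keeps every row from tasks (the left table); where project_id has no match in projects, the project columns become NULL. Walk through each task:
  - task 1 (Test): project_id=NULL, no match -> kept with NULL
  - task 2 (Document): project_id=NULL, no match -> kept with NULL
  - task 3 (Design): project_id=4 -> matches Titan
  - task 4 (Refactor): project_id=5 -> matches Atlas
All 4 rows appear; 2 have NULL project.

SQL:
SELECT a.name, b.name AS project
FROM tasks a
LEFT JOIN projects b ON a.project_id = b.id

Result:
name     | project
---------+--------
Test     | NULL   
Document | NULL   
Design   | Titan  
Refactor | Atlas  


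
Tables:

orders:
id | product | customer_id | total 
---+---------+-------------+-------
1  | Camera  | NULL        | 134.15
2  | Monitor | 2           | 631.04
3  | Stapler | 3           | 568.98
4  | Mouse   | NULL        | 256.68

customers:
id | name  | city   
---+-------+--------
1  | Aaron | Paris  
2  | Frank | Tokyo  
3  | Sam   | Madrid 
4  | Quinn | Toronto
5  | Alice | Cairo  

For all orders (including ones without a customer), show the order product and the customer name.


LEFT JOIN keeps every row from orders (the left table); where customer_id has no match in customers, the customer columns become NULL. Walk through each order:
  - order 1 (Camera): customer_id=NULL, no match -> kept with NULL
  - order 2 (Monitor): customer_id=2 -> matches Frank
  - order 3 (Stapler): customer_id=3 -> matches Sam
  - order 4 (Mouse): customer_id=NULL, no match -> kept with NULL
All 4 rows appear; 2 have NULL customer.

SQL:
SELECT a.product, b.name AS customer
FROM orders a
LEFT JOIN customers b ON a.customer_id = b.id

Result:
product | customer
--------+---------
Camera  | NULL    
Monitor | Frank   
Stapler | Sam     
Mouse   | NULL    


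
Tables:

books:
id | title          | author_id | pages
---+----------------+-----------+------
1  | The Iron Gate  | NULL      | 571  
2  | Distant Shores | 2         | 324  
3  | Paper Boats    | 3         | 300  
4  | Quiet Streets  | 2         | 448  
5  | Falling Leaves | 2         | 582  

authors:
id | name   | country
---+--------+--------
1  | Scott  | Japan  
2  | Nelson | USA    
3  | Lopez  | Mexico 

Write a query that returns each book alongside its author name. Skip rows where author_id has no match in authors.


INNER JOIN keeps only books rows whose author_id matches an id in authors. Walk through each book:
  - book 1 (The Iron Gate): author_id=NULL, no match -> dropped
  - book 2 (Distant Shores): author_id=2 -> matches Nelson
  - book 3 (Paper Boats): author_id=3 -> matches Lopez
  - book 4 (Quiet Streets): author_id=2 -> matches Nelson
  - book 5 (Falling Leaves): author_id=2 -> matches Nelson
So 1 of 5 rows is dropped.

SQL:
SELECT a.title, b.name AS author
FROM books a
INNER JOIN authors b ON a.author_id = b.id

Result:
title          | author
---------------+-------
Distant Shores | Nelson
Paper Boats    | Lopez 
Quiet Streets  | Nelson
Falling Leaves | Nelson


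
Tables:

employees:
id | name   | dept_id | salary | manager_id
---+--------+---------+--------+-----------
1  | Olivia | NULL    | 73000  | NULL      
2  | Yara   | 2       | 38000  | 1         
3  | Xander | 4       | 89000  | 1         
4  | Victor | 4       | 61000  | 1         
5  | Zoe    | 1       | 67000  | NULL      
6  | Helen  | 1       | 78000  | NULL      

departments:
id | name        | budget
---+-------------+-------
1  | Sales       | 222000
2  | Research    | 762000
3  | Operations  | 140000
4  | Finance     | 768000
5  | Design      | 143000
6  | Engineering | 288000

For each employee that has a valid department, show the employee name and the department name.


INNER JOIN keeps only employees rows whose dept_id matches an id in departments. Walk through each employee:
  - employee 1 (Olivia): dept_id=NULL, no match -> dropped
  - employee 2 (Yara): dept_id=2 -> matches Research
  - employee 3 (Xander): dept_id=4 -> matches Finance
  - employee 4 (Victor): dept_id=4 -> matches Finance
  - employee 5 (Zoe): dept_id=1 -> matches Sales
  - employee 6 (Helen): dept_id=1 -> matches Sales
So 1 of 6 rows is dropped.

SQL:
SELECT a.name, b.name AS department
FROM employees a
INNER JOIN departments b ON a.dept_id = b.id

Result:
name   | department
-------+-----------
Yara   | Research  
Xander | Finance   
Victor | Finance   
Zoe    | Sales     
Helen  | Sales     
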